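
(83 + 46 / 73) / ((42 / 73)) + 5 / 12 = 12245/84 = 145.77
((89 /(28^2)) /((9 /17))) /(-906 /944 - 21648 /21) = -89267/429549498 = 0.00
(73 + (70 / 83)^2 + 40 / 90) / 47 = 4597729/2914047 = 1.58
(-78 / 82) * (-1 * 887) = 34593/41 = 843.73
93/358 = 0.26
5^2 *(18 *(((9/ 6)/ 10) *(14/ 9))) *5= 525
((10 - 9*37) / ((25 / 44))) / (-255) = 836/375 = 2.23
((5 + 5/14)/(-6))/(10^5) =-1/112000 = 0.00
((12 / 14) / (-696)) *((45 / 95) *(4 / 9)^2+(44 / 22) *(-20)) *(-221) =-377026/34713 = -10.86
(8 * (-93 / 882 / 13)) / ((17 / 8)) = -992/32487 = -0.03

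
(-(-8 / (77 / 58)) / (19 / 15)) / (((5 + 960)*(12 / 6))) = 696/282359 = 0.00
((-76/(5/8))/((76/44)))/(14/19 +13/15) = -43.90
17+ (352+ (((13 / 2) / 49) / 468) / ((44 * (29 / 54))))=92285427/250096 = 369.00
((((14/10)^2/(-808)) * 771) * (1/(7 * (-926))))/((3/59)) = 106141/18705200 = 0.01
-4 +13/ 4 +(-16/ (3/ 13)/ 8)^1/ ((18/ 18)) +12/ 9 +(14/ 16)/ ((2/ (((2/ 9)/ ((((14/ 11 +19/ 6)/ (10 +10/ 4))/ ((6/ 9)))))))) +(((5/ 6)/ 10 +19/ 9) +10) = 45289/10548 = 4.29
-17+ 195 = 178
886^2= 784996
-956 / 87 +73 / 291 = -30205/2813 = -10.74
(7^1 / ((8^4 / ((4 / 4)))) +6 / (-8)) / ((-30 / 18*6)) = 613/8192 = 0.07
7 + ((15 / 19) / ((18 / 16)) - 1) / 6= 2377/342 = 6.95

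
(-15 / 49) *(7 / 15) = -1/7 = -0.14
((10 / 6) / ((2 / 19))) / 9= 95/54 = 1.76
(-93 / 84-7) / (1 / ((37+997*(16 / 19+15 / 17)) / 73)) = -4599020/23579 = -195.05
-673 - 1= -674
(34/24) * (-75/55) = -85/44 = -1.93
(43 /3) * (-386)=-16598/3 = -5532.67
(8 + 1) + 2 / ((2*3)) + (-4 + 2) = 22/3 = 7.33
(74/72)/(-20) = -37/720 = -0.05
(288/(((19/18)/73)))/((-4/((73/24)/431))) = -287766/8189 = -35.14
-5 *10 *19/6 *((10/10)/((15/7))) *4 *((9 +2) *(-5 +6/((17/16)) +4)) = -2311540/153 = -15108.10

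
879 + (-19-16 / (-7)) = 6036/7 = 862.29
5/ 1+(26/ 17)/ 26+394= 6784/17 = 399.06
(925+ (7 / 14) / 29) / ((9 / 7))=375557/522 = 719.46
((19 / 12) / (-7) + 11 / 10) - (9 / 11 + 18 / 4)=-20533/4620 = -4.44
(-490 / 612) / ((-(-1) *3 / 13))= -3185/918 = -3.47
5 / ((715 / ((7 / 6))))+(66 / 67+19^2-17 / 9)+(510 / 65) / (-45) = 310364027/862290 = 359.93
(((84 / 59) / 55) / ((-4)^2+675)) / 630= 2/33634425 = 0.00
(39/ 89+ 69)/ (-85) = -1236/1513 = -0.82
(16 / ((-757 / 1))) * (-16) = 256/757 = 0.34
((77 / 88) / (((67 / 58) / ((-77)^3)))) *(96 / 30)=-370704796/335 = -1106581.48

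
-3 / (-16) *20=3.75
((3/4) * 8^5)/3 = 8192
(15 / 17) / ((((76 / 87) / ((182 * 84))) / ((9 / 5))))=8977878/323 = 27795.29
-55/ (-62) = 55/62 = 0.89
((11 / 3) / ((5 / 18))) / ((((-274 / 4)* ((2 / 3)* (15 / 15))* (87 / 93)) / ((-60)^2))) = -4419360/3973 = -1112.35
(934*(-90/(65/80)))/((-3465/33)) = 89664/91 = 985.32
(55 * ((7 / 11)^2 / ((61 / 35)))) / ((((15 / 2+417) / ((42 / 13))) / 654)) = 157025400/2468609 = 63.61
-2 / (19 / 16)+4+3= 101/19 = 5.32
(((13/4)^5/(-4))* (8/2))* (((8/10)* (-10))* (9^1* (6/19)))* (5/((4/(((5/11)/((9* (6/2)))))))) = 9282325/53504 = 173.49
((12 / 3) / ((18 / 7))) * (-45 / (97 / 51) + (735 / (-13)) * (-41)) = 13501880/3783 = 3569.09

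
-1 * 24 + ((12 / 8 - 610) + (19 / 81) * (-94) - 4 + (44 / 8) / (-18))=-213469/324 = -658.85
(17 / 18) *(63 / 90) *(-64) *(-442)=841568/45 = 18701.51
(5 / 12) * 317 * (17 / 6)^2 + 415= 637345/432 = 1475.34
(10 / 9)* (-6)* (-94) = 1880/3 = 626.67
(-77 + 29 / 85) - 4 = -6856/85 = -80.66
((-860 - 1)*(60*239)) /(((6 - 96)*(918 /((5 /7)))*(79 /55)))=2694725/36261 = 74.31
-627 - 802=-1429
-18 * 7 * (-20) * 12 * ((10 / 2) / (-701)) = -151200/701 = -215.69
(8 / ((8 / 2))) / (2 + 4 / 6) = 3/4 = 0.75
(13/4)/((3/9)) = 39/4 = 9.75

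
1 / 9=0.11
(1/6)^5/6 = 1/46656 = 0.00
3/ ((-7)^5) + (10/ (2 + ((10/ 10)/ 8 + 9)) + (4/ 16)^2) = 23004511/23933168 = 0.96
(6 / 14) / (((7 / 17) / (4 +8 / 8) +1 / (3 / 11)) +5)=765/15617 = 0.05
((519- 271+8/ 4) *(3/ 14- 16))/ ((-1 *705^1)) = 5525/987 = 5.60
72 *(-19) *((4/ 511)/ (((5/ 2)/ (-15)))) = 64.25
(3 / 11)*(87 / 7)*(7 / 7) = 261/77 = 3.39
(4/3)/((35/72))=96/35 = 2.74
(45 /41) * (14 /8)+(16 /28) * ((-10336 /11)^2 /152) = 461335093/138908 = 3321.16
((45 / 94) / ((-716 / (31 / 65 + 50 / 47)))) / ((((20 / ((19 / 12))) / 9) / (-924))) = 557793621/822454880 = 0.68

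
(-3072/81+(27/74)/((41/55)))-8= -3722065/81918 = -45.44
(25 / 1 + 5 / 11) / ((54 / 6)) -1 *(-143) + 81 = 22456/99 = 226.83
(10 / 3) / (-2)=-5/3 = -1.67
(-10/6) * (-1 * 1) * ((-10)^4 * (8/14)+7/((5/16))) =66928/7 = 9561.14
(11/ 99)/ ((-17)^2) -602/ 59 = -1565743/153459 = -10.20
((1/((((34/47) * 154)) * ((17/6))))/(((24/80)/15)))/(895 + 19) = 3525/20339242 = 0.00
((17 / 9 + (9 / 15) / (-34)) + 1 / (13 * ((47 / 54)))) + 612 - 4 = 570208553/934830 = 609.96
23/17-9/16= 215/272 = 0.79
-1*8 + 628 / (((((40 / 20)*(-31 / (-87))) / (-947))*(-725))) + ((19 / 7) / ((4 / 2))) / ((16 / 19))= 1144.67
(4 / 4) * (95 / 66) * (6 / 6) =95/66 = 1.44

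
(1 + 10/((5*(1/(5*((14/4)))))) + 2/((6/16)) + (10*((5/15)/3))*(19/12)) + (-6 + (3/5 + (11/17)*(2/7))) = 1217003/32130 = 37.88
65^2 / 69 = 4225/69 = 61.23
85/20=17/4 = 4.25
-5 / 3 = -1.67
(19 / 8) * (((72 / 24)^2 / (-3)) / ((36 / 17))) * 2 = -323/48 = -6.73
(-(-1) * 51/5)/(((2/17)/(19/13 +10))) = 129183/130 = 993.72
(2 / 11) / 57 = 2/627 = 0.00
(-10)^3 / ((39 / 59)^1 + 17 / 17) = -29500/49 = -602.04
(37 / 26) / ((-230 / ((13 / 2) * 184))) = -37/5 = -7.40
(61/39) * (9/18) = 61/78 = 0.78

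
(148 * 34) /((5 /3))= 15096/5 = 3019.20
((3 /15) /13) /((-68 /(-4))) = 1/1105 = 0.00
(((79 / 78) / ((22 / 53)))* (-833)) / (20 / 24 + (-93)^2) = -3487771/14843114 = -0.23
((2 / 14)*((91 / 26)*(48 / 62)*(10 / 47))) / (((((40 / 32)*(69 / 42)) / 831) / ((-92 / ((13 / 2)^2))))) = -17869824/246233 = -72.57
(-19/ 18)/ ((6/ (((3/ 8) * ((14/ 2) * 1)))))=-133/288 = -0.46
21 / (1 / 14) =294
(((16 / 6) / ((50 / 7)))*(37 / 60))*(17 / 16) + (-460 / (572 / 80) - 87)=-388908371/2574000 = -151.09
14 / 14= 1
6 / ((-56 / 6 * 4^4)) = -9/3584 = 0.00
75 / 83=0.90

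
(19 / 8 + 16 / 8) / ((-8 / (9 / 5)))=-63/64 = -0.98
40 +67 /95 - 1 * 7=3202/95 = 33.71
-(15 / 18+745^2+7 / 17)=-555026.25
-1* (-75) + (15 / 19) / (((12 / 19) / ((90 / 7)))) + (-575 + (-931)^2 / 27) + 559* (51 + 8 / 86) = 60179.33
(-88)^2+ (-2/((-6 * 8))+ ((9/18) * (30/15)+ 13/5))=929717/120 = 7747.64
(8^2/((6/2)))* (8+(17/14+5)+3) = 7712/21 = 367.24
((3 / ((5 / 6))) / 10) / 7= 9/175 = 0.05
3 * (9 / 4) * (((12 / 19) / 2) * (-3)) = -243/38 = -6.39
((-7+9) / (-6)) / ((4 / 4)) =-1/3 = -0.33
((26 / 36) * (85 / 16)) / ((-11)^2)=1105/34848 = 0.03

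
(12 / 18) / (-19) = -2/57 = -0.04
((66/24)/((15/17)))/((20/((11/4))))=2057/4800 = 0.43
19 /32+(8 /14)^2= 1443/1568 = 0.92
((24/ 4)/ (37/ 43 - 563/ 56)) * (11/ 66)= -0.11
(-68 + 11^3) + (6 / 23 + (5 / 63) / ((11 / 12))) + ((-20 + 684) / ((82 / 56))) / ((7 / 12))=444534701/217833 = 2040.71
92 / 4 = 23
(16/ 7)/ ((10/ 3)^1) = 24/35 = 0.69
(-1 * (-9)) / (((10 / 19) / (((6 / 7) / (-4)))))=-513/140 = -3.66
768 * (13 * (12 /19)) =6305.68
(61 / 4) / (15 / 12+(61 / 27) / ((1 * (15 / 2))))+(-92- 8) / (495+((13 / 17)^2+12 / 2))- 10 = -67116425/182139727 = -0.37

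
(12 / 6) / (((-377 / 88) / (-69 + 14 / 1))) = 9680/377 = 25.68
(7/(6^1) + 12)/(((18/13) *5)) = 1027/540 = 1.90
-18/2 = -9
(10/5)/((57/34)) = 68/57 = 1.19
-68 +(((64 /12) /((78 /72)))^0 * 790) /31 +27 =-481/31 = -15.52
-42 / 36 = -7/6 = -1.17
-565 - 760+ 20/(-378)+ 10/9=-250225/189 = -1323.94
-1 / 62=-0.02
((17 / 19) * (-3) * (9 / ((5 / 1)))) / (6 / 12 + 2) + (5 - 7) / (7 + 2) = -9212/4275 = -2.15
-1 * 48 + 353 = 305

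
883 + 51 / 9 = 2666/3 = 888.67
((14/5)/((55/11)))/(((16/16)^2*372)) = 7/4650 = 0.00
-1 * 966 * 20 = -19320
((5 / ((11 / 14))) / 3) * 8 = 560/33 = 16.97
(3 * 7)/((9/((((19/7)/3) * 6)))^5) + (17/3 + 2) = 9.34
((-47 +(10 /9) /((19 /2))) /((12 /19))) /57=-8017/6156 = -1.30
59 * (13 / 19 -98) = -109091/19 = -5741.63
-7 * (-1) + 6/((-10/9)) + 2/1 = 18/5 = 3.60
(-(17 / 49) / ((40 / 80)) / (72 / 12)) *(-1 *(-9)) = -51/49 = -1.04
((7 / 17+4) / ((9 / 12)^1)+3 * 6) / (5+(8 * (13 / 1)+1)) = 203/935 = 0.22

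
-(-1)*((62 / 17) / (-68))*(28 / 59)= -434/17051 = -0.03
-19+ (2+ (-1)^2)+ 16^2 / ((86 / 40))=4432/43 = 103.07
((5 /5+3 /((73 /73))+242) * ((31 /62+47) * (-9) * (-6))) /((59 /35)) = 22084650/59 = 374316.10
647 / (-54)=-647/54 = -11.98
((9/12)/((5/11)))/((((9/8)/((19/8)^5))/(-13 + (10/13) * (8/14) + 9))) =-735401403/1863680 = -394.60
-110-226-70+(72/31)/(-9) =-12594/31 = -406.26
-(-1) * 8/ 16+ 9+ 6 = 31/2 = 15.50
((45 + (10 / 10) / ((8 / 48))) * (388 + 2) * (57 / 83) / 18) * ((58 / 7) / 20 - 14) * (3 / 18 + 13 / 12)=-59898735/4648 = -12886.99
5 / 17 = 0.29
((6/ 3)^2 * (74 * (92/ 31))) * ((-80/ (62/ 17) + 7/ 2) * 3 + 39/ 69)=-48087.53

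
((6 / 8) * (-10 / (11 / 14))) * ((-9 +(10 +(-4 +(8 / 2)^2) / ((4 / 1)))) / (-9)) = 4.24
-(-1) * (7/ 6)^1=7/6 = 1.17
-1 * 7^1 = -7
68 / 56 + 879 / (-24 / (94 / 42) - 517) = -156731/347242 = -0.45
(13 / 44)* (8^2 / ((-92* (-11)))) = 52/2783 = 0.02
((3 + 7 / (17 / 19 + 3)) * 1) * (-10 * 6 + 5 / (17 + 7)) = -509425/1776 = -286.84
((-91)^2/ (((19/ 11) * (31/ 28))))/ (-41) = -2550548/24149 = -105.62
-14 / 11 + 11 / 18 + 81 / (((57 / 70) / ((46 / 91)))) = 2426803/48906 = 49.62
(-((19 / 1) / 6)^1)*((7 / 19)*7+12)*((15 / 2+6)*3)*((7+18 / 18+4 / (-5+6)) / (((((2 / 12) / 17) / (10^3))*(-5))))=457714800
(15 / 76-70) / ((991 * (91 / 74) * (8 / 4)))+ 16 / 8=13511227/6853756 = 1.97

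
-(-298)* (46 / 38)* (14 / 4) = 23989/19 = 1262.58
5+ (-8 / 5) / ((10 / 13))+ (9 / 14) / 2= 2269/700 = 3.24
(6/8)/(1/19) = 57/4 = 14.25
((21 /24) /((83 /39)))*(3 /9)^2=91/1992 = 0.05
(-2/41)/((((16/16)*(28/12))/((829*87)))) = -432738/287 = -1507.80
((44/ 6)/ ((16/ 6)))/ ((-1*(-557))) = 11/2228 = 0.00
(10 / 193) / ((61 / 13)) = 130/11773 = 0.01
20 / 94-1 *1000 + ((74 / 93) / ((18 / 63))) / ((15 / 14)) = -997.19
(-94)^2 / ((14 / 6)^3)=238572/343 = 695.55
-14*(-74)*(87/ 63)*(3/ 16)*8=2146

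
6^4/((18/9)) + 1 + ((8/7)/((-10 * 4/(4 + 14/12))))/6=817709/1260 = 648.98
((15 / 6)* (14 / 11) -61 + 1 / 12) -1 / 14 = -53413/924 = -57.81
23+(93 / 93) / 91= 2094/91 = 23.01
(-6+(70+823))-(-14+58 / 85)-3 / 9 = 899.98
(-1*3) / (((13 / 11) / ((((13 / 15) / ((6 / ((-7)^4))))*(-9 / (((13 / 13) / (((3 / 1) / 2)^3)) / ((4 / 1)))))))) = 2139291/20 = 106964.55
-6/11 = -0.55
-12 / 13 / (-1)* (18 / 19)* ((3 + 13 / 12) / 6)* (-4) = -588/247 = -2.38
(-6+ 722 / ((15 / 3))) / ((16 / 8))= 69.20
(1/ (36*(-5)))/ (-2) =1/360 = 0.00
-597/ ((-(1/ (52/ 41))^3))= 83942976/68921 = 1217.96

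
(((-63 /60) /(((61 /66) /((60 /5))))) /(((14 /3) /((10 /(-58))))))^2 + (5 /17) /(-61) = 13239472/53199137 = 0.25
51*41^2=85731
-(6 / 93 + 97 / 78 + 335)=-813193/2418 = -336.31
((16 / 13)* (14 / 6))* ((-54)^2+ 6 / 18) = 75376/9 = 8375.11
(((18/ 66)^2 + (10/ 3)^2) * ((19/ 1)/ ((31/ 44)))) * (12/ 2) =1809.88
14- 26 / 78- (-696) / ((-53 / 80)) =-164867/159 = -1036.90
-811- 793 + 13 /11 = -17631/11 = -1602.82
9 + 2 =11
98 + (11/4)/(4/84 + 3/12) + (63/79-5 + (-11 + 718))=1599824/1975 = 810.04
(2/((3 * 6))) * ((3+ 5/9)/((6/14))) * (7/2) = 784/243 = 3.23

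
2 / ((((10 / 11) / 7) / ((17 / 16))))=1309/80 = 16.36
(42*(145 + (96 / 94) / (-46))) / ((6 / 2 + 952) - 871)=156721/2162 = 72.49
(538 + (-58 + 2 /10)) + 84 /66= 481.47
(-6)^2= 36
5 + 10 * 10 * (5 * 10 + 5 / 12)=15140/3 = 5046.67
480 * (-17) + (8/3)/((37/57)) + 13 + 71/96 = -28920925/3552 = -8142.15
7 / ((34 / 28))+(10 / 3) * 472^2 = 37873574/51 = 742619.10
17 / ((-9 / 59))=-1003/9 = -111.44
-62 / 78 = -31/39 = -0.79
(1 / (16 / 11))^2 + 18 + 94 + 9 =31097/256 = 121.47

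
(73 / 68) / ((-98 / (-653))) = 47669/6664 = 7.15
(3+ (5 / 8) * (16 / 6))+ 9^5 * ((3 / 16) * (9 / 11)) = 4785433/528 = 9063.32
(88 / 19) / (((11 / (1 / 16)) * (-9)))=-1/342 = 0.00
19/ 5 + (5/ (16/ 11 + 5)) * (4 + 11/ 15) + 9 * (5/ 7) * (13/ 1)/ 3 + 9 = 4654/105 = 44.32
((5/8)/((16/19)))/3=95/384 = 0.25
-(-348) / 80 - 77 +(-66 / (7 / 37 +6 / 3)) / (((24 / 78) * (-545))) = -4265597/58860 = -72.47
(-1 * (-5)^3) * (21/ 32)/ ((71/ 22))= 28875/1136 = 25.42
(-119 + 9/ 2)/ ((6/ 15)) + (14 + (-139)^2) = 76195/4 = 19048.75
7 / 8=0.88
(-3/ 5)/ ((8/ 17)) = -51/40 = -1.28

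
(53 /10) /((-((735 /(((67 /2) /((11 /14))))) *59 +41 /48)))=-85224/16368535 = -0.01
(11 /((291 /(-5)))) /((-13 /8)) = 440/3783 = 0.12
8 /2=4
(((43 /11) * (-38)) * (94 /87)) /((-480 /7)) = 268793/114840 = 2.34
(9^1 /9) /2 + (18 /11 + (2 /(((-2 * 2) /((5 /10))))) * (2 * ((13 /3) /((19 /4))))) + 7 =10885/1254 = 8.68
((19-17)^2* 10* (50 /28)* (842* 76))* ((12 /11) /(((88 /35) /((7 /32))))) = 104986875/242 = 433830.06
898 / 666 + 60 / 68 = 12628/5661 = 2.23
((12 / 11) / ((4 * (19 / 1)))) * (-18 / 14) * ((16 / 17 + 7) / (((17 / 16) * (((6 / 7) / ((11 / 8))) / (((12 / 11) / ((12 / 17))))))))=-1215/3553 = -0.34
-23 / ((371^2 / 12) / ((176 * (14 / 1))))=-97152/19663 = -4.94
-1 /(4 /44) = -11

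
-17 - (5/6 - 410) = 392.17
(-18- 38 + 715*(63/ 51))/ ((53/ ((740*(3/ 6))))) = 5203310/901 = 5775.04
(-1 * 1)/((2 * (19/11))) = -11/38 = -0.29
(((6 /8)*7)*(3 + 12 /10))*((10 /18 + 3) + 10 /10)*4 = 2009/5 = 401.80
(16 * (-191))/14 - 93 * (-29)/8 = 6655/56 = 118.84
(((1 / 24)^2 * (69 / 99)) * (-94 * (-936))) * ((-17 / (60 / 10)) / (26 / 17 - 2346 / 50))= 6.65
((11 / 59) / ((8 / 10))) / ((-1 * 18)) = -55/4248 = -0.01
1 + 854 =855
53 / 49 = 1.08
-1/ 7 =-0.14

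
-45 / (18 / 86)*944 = -202960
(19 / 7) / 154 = 19/1078 = 0.02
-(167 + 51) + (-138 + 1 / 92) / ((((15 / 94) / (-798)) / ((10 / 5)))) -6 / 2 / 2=63475059/46 = 1379892.59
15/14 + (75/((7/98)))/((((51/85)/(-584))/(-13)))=186004015/14 = 13286001.07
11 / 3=3.67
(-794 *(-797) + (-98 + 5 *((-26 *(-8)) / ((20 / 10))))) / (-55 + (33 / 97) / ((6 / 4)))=-11561.13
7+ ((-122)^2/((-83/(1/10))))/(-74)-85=-1193969/15355 = -77.76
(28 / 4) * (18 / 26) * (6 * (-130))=-3780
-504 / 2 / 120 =-21/10 = -2.10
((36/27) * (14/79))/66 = 28/7821 = 0.00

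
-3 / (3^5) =-0.01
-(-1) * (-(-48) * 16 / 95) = 8.08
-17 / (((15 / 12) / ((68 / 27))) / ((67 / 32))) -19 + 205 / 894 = -90.49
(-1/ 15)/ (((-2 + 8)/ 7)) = -7/90 = -0.08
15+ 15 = 30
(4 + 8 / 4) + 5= 11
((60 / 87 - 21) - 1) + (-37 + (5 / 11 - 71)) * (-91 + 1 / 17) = 52923056/5423 = 9759.00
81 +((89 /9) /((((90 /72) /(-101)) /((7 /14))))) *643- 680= -11586809/45 = -257484.64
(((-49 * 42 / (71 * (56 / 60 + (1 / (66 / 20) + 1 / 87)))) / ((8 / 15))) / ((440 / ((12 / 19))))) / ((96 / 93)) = -17840655/294578432 = -0.06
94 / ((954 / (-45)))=-235/53 = -4.43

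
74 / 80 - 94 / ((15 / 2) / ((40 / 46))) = -27527/2760 = -9.97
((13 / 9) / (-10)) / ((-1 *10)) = 13/900 = 0.01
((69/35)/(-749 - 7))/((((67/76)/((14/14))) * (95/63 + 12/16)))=-1748/1334305 = 0.00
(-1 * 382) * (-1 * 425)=162350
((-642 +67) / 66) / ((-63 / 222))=21275/693 = 30.70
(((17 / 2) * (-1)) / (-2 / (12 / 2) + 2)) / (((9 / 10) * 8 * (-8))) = 17/192 = 0.09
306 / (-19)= -306/19 = -16.11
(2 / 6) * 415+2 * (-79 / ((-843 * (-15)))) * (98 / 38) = 33227533/240255 = 138.30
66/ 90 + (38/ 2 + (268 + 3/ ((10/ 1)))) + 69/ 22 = 48043/165 = 291.17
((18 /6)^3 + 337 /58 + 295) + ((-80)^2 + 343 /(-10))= 970559/145 = 6693.51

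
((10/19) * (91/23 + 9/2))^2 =19.81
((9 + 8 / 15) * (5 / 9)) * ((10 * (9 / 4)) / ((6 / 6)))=715/6 = 119.17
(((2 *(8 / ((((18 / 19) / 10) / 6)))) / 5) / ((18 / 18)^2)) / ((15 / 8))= 4864/45 = 108.09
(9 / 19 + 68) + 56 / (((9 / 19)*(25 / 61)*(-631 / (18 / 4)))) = 19906687/299725 = 66.42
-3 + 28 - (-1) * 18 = 43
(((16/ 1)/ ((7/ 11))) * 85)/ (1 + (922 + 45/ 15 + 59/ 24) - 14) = 21120/9037 = 2.34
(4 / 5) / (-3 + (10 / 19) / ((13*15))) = -2964/11105 = -0.27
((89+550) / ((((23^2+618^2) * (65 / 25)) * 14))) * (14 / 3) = 1065/4971889 = 0.00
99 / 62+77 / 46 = 2332/713 = 3.27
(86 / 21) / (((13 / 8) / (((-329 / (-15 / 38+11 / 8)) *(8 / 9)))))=-39320576/52299 = -751.84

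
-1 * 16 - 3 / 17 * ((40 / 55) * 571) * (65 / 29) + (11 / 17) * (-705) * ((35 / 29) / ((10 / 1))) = -2552191/10846 = -235.31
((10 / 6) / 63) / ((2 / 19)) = 95/378 = 0.25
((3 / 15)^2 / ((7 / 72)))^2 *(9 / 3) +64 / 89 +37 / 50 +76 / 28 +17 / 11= 373373991/59963750 = 6.23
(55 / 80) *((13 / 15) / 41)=143/9840 = 0.01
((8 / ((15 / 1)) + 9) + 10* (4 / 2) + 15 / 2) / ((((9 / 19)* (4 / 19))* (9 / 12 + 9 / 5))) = 401071/2754 = 145.63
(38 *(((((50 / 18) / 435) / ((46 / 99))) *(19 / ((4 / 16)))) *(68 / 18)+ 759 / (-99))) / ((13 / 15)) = -12731710/78039 = -163.15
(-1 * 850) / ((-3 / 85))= 72250/3 = 24083.33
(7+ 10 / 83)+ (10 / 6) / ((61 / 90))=9.58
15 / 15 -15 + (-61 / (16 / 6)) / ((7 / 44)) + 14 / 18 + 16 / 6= -19447/126 = -154.34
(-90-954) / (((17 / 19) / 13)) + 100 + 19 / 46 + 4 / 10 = -58915461/3910 = -15067.89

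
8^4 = 4096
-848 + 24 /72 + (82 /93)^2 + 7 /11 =-80511652/95139 = -846.25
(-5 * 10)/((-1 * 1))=50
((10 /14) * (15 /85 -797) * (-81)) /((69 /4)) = 7314840/2737 = 2672.58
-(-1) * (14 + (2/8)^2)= 225/16 = 14.06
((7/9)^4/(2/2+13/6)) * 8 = 0.92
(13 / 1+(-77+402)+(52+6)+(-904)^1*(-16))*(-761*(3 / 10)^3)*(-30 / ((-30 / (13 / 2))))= -198463473/100 = -1984634.73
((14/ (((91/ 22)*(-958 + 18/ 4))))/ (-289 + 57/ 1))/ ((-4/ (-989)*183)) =10879/526263348 = 0.00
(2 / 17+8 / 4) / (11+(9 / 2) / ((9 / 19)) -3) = 72/595 = 0.12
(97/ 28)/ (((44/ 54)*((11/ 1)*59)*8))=2619/3198272 = 0.00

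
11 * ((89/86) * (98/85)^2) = 4701158/310675 = 15.13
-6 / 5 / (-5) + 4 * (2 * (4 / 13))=2.70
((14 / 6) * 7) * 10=163.33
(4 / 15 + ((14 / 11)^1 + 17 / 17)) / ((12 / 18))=419/110 = 3.81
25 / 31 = 0.81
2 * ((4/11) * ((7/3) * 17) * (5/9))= 16.03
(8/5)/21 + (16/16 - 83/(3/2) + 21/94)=-177771/3290 = -54.03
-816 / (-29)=816/29 = 28.14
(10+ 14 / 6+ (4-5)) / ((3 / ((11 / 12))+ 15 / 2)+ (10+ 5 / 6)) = 374/713 = 0.52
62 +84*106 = 8966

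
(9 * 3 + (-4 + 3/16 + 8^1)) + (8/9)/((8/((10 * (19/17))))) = 79387/2448 = 32.43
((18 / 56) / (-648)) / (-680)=1/1370880 = 0.00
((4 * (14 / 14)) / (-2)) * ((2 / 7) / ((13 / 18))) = -72/91 = -0.79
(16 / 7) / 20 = 4/35 = 0.11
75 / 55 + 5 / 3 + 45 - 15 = 1090/33 = 33.03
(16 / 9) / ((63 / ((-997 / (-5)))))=15952/2835 = 5.63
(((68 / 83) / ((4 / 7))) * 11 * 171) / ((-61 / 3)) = -671517/5063 = -132.63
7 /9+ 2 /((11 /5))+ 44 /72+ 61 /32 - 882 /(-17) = 3020599/53856 = 56.09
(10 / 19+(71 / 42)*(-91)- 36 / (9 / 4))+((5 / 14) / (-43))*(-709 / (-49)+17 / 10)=-569792509/3362772 = -169.44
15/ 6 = 5/2 = 2.50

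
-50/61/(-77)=50/4697 = 0.01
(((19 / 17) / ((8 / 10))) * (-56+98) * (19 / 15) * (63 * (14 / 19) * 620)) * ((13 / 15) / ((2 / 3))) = 47274318/17 = 2780842.24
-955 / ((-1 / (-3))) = -2865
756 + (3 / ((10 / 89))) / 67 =506787/670 = 756.40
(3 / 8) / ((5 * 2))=3/80 = 0.04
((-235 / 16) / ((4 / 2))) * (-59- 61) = 3525/4 = 881.25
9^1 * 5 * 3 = 135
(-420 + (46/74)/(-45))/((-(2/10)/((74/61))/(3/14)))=699323/1281 = 545.92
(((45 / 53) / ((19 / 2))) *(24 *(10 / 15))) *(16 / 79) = 23040/79553 = 0.29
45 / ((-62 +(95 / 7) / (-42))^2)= 3889620/335732329 = 0.01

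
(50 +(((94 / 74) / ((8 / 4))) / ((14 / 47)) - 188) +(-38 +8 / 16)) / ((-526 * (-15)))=-179609/8174040 = -0.02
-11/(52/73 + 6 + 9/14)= -11242/7517 = -1.50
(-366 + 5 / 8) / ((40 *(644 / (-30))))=8769/20608 = 0.43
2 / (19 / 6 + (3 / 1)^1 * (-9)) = -12/143 = -0.08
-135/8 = -16.88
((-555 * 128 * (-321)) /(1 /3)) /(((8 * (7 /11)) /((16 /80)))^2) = 105584.11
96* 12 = 1152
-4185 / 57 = -1395/19 = -73.42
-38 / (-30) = 19/15 = 1.27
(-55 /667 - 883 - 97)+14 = -644377/667 = -966.08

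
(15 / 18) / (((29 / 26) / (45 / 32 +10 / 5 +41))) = 3185/96 = 33.18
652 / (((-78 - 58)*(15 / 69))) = -3749/170 = -22.05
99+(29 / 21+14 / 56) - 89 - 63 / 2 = -1669/84 = -19.87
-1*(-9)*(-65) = -585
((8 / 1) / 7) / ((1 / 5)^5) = 25000/7 = 3571.43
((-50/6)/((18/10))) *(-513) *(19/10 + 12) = 66025/2 = 33012.50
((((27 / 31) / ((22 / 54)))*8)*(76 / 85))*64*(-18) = -510603264/28985 = -17616.12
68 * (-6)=-408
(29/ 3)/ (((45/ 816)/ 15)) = 7888/3 = 2629.33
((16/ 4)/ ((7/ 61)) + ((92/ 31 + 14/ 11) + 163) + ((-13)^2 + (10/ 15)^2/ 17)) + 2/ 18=45193019/121737 = 371.23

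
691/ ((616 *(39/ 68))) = 11747/6006 = 1.96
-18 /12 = -3/2 = -1.50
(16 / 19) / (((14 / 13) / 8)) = 832/133 = 6.26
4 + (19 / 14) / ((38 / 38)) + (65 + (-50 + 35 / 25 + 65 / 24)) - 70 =-38249/840 = -45.53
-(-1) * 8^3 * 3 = 1536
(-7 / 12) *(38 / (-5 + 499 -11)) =-19/414 = -0.05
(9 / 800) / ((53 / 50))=9/848 = 0.01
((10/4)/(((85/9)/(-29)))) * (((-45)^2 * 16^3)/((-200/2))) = 636717.18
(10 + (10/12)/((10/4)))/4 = 31/12 = 2.58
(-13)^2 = 169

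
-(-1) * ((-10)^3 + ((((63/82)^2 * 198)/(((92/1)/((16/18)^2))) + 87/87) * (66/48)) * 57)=-260729683/309304 = -842.96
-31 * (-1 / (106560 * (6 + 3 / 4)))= 31/719280 = 0.00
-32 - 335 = -367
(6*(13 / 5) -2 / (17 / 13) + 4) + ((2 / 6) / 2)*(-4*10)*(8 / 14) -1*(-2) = 16.26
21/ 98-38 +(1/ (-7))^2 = -37.77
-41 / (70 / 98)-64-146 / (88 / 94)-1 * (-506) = 25151/110 = 228.65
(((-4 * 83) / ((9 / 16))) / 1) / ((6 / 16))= -1573.93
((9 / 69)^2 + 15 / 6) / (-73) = -2663/77234 = -0.03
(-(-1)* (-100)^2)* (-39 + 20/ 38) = -7310000/19 = -384736.84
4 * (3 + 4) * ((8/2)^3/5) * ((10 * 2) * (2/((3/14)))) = 200704/3 = 66901.33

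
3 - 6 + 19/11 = -14/11 = -1.27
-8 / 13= -0.62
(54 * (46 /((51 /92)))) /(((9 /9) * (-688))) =-4761/731 = -6.51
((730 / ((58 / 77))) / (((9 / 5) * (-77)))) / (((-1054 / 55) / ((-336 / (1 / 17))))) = -2084.17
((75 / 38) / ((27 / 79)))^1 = 1975/342 = 5.77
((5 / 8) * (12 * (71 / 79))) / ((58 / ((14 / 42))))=0.04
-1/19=-0.05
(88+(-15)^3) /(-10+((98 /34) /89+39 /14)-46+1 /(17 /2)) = 69625234/1124007 = 61.94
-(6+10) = -16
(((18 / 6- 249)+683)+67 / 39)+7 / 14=34259/78 = 439.22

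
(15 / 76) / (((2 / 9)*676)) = 135/102752 = 0.00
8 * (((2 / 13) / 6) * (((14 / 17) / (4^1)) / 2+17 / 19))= 2578/12597 = 0.20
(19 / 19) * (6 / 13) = 6/13 = 0.46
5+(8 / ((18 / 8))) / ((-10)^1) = 209/45 = 4.64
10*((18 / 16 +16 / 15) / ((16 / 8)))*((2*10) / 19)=1315/114 = 11.54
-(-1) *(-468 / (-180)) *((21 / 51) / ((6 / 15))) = 91/34 = 2.68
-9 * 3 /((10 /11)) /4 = -7.42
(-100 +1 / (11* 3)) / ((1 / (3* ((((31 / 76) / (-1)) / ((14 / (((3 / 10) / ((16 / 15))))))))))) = 920421/374528 = 2.46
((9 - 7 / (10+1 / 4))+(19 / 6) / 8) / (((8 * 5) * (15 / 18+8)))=17147/695360 = 0.02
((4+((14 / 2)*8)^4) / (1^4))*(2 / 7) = 19669000/7 = 2809857.14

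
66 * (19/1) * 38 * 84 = 4002768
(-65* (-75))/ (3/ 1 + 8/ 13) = 63375/47 = 1348.40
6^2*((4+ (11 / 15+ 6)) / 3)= 644/5 = 128.80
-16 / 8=-2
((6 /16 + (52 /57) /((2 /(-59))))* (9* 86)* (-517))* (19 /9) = 269017331/12 = 22418110.92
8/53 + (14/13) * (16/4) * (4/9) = 12808/6201 = 2.07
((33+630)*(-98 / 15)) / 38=-10829/95 = -113.99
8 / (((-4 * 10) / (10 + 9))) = -19/5 = -3.80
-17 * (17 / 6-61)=5933/6 = 988.83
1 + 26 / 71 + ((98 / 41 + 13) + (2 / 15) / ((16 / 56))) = 752047/43665 = 17.22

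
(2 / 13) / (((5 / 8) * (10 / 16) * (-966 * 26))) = -32/2040675 = 0.00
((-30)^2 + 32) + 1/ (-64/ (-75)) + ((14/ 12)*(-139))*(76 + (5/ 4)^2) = -2235817/192 = -11644.88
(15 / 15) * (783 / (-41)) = -783/41 = -19.10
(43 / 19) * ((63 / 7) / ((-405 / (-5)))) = 43/171 = 0.25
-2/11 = -0.18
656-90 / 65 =8510/13 = 654.62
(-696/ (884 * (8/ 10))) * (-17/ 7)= 435/182 = 2.39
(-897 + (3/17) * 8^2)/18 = -1673/34 = -49.21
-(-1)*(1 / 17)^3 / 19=1/93347 = 0.00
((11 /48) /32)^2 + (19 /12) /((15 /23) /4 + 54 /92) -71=-68.89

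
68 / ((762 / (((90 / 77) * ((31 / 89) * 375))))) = 11857500/870331 = 13.62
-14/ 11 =-1.27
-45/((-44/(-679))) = -30555/44 = -694.43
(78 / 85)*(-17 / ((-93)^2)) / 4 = -13/28830 = 0.00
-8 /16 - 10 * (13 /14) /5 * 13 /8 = -197/56 = -3.52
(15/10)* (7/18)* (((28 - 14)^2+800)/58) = 581/58 = 10.02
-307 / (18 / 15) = -1535/6 = -255.83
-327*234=-76518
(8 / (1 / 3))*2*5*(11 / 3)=880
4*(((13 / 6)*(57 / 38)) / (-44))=-13/44 = -0.30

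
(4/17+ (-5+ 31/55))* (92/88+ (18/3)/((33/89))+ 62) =-332.84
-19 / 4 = -4.75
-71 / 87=-0.82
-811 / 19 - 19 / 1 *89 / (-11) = 23208/209 = 111.04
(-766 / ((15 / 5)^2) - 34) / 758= -0.16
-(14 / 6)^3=-343/27 = -12.70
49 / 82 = 0.60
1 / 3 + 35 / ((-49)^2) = 0.35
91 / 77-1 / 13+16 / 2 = 1302/143 = 9.10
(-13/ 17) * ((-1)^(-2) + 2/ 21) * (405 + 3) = -2392/7 = -341.71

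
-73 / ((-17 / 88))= 6424/17 = 377.88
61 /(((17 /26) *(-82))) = -793/697 = -1.14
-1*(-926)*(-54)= -50004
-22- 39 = -61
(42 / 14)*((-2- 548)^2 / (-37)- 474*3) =-1065342/37 = -28793.03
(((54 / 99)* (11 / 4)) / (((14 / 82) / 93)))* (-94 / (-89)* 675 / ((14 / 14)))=362902275/623 = 582507.66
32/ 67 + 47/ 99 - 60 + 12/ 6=-378397/6633 = -57.05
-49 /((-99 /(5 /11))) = 245/1089 = 0.22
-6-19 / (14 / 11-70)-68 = -55735/756 = -73.72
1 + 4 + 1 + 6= 12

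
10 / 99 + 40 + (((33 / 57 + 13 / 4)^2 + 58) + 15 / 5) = 66195403/571824 = 115.76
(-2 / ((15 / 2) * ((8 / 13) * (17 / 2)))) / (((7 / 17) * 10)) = -13/1050 = -0.01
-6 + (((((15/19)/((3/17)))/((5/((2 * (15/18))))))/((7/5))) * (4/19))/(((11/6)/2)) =-159982/27797 = -5.76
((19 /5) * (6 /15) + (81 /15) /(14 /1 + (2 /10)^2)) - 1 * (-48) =49.90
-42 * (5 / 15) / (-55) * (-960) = -2688/11 = -244.36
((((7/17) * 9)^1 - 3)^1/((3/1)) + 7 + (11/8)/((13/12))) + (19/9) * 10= 117811/3978 = 29.62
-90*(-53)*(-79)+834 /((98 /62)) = -18438816/49 = -376302.37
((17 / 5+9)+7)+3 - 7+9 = 122/5 = 24.40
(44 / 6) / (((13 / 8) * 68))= 44/663 = 0.07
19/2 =9.50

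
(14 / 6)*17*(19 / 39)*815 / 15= 368543/351 = 1049.98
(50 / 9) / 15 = 10/27 = 0.37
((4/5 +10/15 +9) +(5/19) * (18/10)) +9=5683/285 = 19.94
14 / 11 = 1.27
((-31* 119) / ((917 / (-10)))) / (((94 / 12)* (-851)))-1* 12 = -62906904/5239607 = -12.01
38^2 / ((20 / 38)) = 13718/5 = 2743.60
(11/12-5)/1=-49/12 = -4.08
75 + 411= 486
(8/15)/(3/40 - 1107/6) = -64/22131 = 0.00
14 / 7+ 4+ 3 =9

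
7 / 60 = 0.12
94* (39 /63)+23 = 1705/21 = 81.19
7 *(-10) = -70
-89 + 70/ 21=-85.67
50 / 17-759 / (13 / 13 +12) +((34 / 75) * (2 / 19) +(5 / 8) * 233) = 227323649/2519400 = 90.23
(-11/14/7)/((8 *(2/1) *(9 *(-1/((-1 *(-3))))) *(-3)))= -11/14112 = 0.00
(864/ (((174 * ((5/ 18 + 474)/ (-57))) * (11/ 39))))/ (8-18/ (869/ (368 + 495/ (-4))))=-0.72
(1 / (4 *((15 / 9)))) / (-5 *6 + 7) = -3/460 = -0.01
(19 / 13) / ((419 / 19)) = 361/5447 = 0.07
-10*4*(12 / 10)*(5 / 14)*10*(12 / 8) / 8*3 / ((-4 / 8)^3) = 5400/7 = 771.43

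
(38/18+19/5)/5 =266/225 = 1.18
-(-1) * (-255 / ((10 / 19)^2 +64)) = -92055/23204 = -3.97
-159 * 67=-10653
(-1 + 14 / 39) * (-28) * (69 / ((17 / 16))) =257600/221 = 1165.61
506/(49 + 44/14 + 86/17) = 8.85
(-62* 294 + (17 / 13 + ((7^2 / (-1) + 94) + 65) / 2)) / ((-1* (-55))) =-236232/715 = -330.39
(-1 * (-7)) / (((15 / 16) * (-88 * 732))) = -7/60390 = 0.00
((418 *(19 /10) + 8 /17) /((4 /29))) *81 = 158667903/340 = 466670.30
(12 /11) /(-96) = -1/88 = -0.01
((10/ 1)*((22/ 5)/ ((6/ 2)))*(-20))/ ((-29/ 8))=7040/87 = 80.92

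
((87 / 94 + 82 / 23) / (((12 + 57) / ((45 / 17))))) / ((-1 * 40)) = -29127/6762736 = 0.00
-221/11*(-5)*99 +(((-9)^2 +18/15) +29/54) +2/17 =46027853/4590 = 10027.85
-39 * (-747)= 29133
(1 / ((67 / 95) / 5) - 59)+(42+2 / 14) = -4581/469 = -9.77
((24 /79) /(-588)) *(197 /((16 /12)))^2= -349281/30968 = -11.28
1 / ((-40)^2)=1/1600 = 0.00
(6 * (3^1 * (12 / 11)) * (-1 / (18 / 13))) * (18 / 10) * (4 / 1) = -5616/55 = -102.11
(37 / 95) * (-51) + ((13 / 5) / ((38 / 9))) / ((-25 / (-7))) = -19.69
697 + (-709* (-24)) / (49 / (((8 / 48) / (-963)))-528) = 32947839/47275 = 696.94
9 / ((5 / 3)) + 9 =72/5 = 14.40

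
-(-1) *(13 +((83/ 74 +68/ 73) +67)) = 443251/5402 = 82.05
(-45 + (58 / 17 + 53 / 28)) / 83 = -18895/39508 = -0.48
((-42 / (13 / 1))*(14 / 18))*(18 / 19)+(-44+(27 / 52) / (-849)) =-12968363/279604 = -46.38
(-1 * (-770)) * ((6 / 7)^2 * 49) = 27720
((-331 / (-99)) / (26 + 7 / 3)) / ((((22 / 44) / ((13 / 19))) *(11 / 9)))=25818/195415 = 0.13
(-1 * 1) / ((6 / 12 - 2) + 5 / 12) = 12/13 = 0.92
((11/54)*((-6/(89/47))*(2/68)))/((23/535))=-276595/626382 = -0.44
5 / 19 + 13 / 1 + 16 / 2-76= -1040/19 = -54.74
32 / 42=16/21 = 0.76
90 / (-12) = -15/2 = -7.50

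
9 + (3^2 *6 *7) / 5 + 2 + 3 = 89.60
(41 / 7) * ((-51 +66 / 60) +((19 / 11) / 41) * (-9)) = -226759/770 = -294.49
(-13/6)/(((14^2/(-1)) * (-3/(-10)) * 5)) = 13/1764 = 0.01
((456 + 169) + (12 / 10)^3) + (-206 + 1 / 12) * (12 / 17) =1022922/2125 = 481.38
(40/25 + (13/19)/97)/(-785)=-14809/7233775 = 0.00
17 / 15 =1.13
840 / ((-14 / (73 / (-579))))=1460/193 = 7.56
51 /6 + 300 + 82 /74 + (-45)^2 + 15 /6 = 86473/37 = 2337.11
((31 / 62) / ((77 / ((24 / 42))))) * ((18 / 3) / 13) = 12/7007 = 0.00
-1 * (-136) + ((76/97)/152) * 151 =26535/194 = 136.78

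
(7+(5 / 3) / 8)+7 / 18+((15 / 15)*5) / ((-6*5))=7.43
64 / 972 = 16/243 = 0.07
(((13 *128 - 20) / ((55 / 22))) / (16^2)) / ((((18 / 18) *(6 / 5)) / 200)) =3425/8 = 428.12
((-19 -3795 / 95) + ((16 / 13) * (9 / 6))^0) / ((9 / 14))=-5138/57 = -90.14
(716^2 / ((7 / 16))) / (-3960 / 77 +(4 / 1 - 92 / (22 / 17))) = -45113728/4563 = -9886.86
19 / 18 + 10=199/18 = 11.06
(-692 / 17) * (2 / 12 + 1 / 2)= -1384/51 = -27.14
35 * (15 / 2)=525/2 = 262.50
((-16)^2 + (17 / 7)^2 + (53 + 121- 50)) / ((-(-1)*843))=6303/13769 = 0.46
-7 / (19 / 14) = -98/19 = -5.16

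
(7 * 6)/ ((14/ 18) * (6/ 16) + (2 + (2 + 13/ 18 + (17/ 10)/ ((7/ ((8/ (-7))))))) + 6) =740880/189389 = 3.91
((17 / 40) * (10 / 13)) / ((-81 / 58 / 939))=-154309/702 = -219.81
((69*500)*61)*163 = 343033500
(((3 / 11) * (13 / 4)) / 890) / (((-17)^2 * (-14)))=-39/158441360 = 0.00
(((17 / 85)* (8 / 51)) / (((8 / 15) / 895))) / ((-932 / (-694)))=310565/7922 = 39.20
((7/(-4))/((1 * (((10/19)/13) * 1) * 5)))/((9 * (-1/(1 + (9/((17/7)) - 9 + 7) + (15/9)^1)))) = 385567/91800 = 4.20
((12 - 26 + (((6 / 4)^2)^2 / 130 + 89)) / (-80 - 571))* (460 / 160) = -1196621/3610880 = -0.33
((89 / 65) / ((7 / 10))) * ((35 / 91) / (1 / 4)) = 3560/1183 = 3.01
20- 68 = -48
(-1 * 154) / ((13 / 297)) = -45738/13 = -3518.31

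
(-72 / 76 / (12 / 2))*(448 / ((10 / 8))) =-5376/95 = -56.59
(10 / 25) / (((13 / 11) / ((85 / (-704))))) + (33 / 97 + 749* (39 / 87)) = 393257715/1170208 = 336.06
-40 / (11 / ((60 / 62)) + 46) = -0.70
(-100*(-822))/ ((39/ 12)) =328800/13 = 25292.31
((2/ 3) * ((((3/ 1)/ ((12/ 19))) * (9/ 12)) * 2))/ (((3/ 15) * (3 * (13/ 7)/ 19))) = 12635/156 = 80.99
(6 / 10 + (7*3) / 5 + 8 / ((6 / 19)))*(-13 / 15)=-5876/225 = -26.12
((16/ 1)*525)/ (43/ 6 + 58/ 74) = 372960/353 = 1056.54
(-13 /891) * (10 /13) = -10/891 = -0.01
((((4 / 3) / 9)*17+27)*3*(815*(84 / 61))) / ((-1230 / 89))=-161869106/22509 = -7191.31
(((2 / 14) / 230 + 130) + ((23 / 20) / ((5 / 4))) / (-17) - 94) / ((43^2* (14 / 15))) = 14757837/708499820 = 0.02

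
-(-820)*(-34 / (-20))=1394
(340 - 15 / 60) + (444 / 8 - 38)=357.25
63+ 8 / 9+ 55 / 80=9299/144 = 64.58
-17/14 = -1.21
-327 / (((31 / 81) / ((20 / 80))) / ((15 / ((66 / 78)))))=-3786.63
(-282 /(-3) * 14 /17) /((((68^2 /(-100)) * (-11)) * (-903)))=-1175/6971547 = 0.00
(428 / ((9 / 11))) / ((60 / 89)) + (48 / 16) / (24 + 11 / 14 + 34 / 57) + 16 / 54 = 141527027/182295 = 776.36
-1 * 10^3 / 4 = -250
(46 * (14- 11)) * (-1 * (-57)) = 7866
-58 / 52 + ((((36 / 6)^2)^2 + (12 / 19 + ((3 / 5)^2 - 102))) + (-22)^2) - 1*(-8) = 20820571/12350 = 1685.88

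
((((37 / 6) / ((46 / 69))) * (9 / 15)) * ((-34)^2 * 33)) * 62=65633634/5 = 13126726.80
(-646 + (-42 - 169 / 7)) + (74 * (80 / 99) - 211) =-598298/693 = -863.34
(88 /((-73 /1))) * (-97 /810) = 4268/29565 = 0.14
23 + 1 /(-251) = 5772/251 = 23.00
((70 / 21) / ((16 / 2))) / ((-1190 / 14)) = -1/204 = 0.00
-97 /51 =-1.90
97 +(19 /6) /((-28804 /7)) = 882305/9096 = 97.00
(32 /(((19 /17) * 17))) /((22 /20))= 320/209 = 1.53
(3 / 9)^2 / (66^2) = 1/39204 = 0.00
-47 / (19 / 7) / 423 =-7/171 = -0.04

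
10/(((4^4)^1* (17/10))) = 25/1088 = 0.02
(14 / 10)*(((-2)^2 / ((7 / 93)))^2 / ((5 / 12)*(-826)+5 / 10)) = -415152/36085 = -11.50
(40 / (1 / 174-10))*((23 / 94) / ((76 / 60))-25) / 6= 25696900/1552927 = 16.55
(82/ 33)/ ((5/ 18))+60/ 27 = 5528/495 = 11.17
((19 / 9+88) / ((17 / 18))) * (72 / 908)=29196/3859 = 7.57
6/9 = 2/3 = 0.67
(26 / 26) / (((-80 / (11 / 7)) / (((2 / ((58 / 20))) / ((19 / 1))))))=-11/15428 = 0.00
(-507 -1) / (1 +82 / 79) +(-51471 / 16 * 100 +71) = -207285579/644 = -321872.02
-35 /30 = -7/6 = -1.17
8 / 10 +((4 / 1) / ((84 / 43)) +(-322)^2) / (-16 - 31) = -2205.29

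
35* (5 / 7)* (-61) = -1525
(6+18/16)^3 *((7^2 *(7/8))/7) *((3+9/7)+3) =66113901/4096 = 16141.09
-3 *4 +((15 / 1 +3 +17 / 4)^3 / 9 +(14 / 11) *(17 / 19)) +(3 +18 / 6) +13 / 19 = 146835673/120384 = 1219.73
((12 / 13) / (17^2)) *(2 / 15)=8/18785 = 0.00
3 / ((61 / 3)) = 9/61 = 0.15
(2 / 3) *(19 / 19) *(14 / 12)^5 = 16807/11664 = 1.44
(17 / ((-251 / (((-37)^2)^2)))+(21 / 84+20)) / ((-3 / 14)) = 891958319/1506 = 592269.80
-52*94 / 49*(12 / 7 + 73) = -2556424/343 = -7453.13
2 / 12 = 1/6 = 0.17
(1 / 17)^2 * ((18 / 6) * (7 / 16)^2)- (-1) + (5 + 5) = 813971/73984 = 11.00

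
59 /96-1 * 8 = -709/96 = -7.39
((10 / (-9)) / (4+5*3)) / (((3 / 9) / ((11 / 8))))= -0.24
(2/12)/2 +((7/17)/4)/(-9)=0.07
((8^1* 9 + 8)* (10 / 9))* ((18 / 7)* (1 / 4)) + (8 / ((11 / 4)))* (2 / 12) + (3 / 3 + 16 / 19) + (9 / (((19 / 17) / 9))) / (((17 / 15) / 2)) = 822343/4389 = 187.36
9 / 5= 1.80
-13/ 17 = -0.76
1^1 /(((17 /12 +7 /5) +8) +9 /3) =60/829 = 0.07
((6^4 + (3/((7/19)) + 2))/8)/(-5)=-32.65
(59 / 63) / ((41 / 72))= 472/287 = 1.64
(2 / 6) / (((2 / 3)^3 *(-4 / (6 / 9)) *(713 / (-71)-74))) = 71/31824 = 0.00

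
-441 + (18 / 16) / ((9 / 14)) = -439.25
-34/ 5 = -6.80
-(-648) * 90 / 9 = 6480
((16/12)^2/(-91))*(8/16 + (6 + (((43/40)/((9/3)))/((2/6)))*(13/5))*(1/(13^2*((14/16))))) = -29416/2691325 = -0.01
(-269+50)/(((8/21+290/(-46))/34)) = 3596418/2861 = 1257.05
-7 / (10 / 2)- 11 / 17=-174/85 = -2.05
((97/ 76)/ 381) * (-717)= -23183/9652 = -2.40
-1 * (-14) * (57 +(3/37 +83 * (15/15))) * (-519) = -37659678/37 = -1017829.14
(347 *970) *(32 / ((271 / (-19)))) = -204646720/271 = -755153.95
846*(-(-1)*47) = 39762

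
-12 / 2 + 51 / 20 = -3.45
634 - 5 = 629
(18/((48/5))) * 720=1350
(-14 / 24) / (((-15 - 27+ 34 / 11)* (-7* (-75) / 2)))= 11/192600 = 0.00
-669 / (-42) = 223/14 = 15.93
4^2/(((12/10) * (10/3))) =4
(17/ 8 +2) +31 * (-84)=-20799/8 = -2599.88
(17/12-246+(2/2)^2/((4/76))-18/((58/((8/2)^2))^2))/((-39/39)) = 2290411/10092 = 226.95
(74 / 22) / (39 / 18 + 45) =222/3113 = 0.07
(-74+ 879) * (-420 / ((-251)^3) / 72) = 28175/94879506 = 0.00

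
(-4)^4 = 256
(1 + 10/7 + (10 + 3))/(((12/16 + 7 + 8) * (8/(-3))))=-18/49 = -0.37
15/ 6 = 2.50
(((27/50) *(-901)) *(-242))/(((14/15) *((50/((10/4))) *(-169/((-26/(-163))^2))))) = -8830701/9299150 = -0.95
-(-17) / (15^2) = 17/225 = 0.08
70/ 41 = 1.71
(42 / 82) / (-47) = -21/1927 = -0.01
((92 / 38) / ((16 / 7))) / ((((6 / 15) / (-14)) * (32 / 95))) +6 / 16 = -28079/256 = -109.68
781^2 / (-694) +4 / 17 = -878.67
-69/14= -4.93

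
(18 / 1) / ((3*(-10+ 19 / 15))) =-90/131 = -0.69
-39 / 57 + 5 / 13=-74/247 = -0.30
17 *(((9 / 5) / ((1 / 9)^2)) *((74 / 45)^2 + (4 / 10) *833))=104071518/125 = 832572.14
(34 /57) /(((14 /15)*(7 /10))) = 850/931 = 0.91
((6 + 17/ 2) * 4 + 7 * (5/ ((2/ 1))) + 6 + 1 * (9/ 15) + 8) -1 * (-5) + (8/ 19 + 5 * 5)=22899/190 = 120.52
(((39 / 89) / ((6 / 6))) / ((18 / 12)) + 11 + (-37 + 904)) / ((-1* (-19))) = 78168/1691 = 46.23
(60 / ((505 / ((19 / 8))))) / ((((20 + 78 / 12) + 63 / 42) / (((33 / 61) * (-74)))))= -0.40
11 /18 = 0.61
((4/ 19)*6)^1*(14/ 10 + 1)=288/95 = 3.03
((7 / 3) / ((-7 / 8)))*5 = -13.33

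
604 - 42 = 562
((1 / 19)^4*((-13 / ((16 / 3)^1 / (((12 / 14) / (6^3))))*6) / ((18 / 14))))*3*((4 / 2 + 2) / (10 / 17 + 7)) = -221/403473816 = 0.00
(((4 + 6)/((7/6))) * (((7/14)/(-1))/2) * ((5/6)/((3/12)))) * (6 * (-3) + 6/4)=825/7 = 117.86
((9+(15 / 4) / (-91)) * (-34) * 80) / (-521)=46.77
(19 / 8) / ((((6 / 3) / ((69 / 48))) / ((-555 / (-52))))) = 242535/13312 = 18.22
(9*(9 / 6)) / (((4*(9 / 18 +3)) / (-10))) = -135/14 = -9.64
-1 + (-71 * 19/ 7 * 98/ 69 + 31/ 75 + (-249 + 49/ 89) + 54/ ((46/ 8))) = -78812818/153525 = -513.35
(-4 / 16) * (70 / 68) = -35/136 = -0.26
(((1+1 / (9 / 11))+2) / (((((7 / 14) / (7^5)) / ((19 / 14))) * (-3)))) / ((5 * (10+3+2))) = -1733522/2025 = -856.06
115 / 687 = 0.17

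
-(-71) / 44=71/44 = 1.61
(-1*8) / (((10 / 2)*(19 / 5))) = -8/19 = -0.42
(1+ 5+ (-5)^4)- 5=626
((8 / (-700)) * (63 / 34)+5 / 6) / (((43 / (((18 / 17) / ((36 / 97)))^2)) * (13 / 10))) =19486039/164782020 = 0.12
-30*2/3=-20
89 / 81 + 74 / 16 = 3709/648 = 5.72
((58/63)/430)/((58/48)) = 8/4515 = 0.00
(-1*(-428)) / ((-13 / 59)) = -25252/13 = -1942.46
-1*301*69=-20769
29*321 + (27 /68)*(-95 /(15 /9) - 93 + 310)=159333/17 = 9372.53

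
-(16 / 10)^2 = -64/25 = -2.56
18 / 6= 3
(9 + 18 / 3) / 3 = 5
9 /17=0.53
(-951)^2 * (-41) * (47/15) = -580926909/5 = -116185381.80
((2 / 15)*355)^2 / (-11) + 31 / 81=-181135/891 = -203.29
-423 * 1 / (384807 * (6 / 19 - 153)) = 47/6528217 = 0.00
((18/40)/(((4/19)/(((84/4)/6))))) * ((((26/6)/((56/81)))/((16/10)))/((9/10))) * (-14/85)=-5.36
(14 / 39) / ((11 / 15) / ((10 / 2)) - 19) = -25/1313 = -0.02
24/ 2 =12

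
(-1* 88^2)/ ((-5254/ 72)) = 278784/2627 = 106.12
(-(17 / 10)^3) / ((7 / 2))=-4913/3500 = -1.40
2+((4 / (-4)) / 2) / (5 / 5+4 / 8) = 5/3 = 1.67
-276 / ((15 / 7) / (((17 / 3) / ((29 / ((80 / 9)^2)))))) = -14013440/7047 = -1988.57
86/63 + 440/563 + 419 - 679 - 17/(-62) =-566436751/2199078 = -257.58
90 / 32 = 45/16 = 2.81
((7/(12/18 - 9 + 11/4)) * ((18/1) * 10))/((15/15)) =-15120/67 = -225.67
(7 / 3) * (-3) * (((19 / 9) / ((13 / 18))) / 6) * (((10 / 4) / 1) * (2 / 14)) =-95/78 = -1.22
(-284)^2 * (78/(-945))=-2097056/315 = -6657.32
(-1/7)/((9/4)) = -4/63 = -0.06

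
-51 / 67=-0.76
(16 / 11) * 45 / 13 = 720/143 = 5.03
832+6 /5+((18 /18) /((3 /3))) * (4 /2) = 4176/5 = 835.20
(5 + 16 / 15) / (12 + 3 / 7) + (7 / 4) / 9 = 0.68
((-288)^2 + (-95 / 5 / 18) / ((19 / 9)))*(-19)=-3151853/2 = -1575926.50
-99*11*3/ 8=-3267/8 = -408.38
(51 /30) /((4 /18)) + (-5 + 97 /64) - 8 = -1227/320 = -3.83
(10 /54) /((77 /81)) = 15/77 = 0.19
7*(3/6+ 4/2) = 35/2 = 17.50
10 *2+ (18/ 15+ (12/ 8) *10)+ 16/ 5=197/5 = 39.40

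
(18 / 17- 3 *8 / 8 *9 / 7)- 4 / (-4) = -214/119 = -1.80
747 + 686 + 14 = 1447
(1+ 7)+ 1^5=9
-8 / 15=-0.53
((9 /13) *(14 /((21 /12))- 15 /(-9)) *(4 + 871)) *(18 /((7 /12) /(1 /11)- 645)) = -16443000/99619 = -165.06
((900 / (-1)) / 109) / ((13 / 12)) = -10800/1417 = -7.62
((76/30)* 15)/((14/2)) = 38/7 = 5.43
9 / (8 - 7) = 9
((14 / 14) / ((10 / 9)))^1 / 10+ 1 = 109/100 = 1.09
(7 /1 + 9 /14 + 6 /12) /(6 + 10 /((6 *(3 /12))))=9/14 = 0.64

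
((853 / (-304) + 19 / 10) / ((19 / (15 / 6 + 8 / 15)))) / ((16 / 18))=-375921/2310400 = -0.16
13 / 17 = 0.76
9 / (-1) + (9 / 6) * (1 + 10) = 15/2 = 7.50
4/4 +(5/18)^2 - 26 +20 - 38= -13907/324 = -42.92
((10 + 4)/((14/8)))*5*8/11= 320/11 = 29.09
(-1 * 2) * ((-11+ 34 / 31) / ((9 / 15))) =3070/93 = 33.01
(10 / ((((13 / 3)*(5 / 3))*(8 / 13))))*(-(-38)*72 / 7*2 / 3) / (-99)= -456/77 = -5.92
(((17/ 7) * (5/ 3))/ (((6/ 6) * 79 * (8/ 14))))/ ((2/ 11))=935/1896 = 0.49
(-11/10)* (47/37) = -517/370 = -1.40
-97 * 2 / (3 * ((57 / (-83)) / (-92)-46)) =1481384/1053597 = 1.41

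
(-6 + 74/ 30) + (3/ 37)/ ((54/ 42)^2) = -17404/4995 = -3.48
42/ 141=0.30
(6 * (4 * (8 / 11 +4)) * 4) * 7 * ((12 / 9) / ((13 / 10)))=35840/11 = 3258.18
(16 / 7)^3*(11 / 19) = 45056/6517 = 6.91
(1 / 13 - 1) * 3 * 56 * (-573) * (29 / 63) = 531744/13 = 40903.38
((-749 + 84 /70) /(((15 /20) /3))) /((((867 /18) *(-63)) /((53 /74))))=792668/1122765 = 0.71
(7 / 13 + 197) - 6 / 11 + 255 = 64635/143 = 451.99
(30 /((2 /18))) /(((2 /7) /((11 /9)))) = 1155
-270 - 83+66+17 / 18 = -5149/18 = -286.06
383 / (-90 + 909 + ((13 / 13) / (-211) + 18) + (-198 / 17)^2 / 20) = 116774785/257263681 = 0.45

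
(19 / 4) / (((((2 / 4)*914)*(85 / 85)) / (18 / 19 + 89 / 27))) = 2177/49356 = 0.04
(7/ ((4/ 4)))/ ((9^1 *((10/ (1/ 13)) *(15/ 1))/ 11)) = 77/17550 = 0.00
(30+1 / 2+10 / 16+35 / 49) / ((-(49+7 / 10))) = -8915/13916 = -0.64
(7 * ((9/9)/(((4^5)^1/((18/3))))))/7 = 3/512 = 0.01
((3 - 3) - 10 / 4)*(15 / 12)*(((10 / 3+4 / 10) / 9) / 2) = -35/54 = -0.65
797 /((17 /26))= 20722/17 = 1218.94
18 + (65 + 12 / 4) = 86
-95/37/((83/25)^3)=-1484375/21156119 = -0.07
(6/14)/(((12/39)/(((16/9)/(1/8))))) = 416/21 = 19.81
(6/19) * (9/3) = 18/19 = 0.95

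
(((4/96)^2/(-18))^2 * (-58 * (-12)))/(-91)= -29/407586816 = 0.00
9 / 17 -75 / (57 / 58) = -24479/323 = -75.79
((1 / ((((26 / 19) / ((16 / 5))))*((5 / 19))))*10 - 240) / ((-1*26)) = 4912/845 = 5.81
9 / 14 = 0.64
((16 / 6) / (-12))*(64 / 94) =-64/423 = -0.15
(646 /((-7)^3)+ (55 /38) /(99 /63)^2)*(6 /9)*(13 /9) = -2417909/1935549 = -1.25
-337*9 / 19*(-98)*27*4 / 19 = 32101272/361 = 88923.19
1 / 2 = 0.50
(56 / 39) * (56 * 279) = 22434.46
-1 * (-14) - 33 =-19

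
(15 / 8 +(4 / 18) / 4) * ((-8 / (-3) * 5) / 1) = 695/27 = 25.74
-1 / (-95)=1/95 = 0.01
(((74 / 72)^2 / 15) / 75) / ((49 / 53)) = 72557/71442000 = 0.00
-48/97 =-0.49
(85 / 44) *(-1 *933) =-79305/44 = -1802.39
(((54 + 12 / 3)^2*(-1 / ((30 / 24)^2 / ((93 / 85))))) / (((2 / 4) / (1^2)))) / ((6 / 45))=-15016896/425 = -35333.87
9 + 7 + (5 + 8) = 29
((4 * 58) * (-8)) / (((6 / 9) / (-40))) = 111360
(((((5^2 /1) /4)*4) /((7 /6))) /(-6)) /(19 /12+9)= -300/889 = -0.34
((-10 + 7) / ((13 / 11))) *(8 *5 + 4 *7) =-172.62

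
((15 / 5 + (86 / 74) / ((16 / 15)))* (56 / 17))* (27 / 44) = 457569/55352 = 8.27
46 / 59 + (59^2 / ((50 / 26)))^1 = 2671077/1475 = 1810.90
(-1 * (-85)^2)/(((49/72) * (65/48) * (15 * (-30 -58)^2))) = -5202/77077 = -0.07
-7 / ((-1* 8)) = 7/8 = 0.88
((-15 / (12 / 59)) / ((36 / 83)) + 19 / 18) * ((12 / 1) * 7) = -56777/4 = -14194.25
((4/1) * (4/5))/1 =16/5 = 3.20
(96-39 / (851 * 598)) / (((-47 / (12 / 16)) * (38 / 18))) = -101466351/139829512 = -0.73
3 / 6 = 1/2 = 0.50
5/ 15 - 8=-23/3 = -7.67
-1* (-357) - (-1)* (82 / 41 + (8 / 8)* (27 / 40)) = 14387/40 = 359.68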